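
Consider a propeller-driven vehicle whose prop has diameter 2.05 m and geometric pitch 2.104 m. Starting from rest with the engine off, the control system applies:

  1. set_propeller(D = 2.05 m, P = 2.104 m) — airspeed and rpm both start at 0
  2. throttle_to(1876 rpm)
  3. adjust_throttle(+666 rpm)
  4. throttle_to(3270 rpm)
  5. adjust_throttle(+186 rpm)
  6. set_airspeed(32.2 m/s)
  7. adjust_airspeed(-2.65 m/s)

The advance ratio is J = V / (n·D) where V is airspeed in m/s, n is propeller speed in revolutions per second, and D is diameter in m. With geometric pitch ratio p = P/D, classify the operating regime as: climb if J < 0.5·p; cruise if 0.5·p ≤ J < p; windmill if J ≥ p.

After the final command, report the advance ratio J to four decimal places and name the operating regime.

set_propeller: D = 2.05 m, P = 2.104 m (p = P/D = 1.026341); state ← (V=0, rpm=0)
throttle_to(1876): rpm ← 1876
adjust_throttle(+666): rpm ← 1876 +666 = 2542
throttle_to(3270): rpm ← 3270
adjust_throttle(+186): rpm ← 3270 +186 = 3456
set_airspeed(32.2): V ← 32.2 m/s
adjust_airspeed(-2.65): V ← 32.2 -2.65 = 29.55 m/s
final state: V = 29.55 m/s, rpm = 3456 → n = rpm/60 = 57.600000 rev/s
J = V / (n·D) = 29.55 / (57.600000 × 2.05) = 0.250254
regime bands: climb J<0.5132 | cruise [0.5132, 1.0263) | windmill J≥1.0263
J = 0.2503 → climb

J = 0.2503, regime = climb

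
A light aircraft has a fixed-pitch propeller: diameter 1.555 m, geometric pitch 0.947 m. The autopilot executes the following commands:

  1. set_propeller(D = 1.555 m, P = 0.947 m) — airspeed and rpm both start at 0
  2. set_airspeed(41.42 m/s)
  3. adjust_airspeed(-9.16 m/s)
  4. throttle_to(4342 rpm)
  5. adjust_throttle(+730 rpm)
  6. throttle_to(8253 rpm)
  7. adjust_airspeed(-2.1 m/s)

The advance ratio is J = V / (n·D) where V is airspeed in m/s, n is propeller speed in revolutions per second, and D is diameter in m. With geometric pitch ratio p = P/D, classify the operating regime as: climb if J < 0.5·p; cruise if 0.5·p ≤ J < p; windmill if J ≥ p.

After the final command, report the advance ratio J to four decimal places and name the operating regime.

set_propeller: D = 1.555 m, P = 0.947 m (p = P/D = 0.609003); state ← (V=0, rpm=0)
set_airspeed(41.42): V ← 41.42 m/s
adjust_airspeed(-9.16): V ← 41.42 -9.16 = 32.26 m/s
throttle_to(4342): rpm ← 4342
adjust_throttle(+730): rpm ← 4342 +730 = 5072
throttle_to(8253): rpm ← 8253
adjust_airspeed(-2.1): V ← 32.26 -2.1 = 30.16 m/s
final state: V = 30.16 m/s, rpm = 8253 → n = rpm/60 = 137.550000 rev/s
J = V / (n·D) = 30.16 / (137.550000 × 1.555) = 0.141007
regime bands: climb J<0.3045 | cruise [0.3045, 0.6090) | windmill J≥0.6090
J = 0.1410 → climb

J = 0.1410, regime = climb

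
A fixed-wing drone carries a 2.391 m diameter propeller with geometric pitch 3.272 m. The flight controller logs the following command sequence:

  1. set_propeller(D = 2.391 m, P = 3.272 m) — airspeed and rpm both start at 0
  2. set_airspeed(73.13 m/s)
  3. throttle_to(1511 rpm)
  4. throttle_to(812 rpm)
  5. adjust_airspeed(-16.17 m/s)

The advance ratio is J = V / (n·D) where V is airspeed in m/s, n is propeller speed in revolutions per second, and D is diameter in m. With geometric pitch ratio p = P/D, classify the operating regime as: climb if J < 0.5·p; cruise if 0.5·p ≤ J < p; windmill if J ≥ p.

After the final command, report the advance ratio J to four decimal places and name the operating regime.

set_propeller: D = 2.391 m, P = 3.272 m (p = P/D = 1.368465); state ← (V=0, rpm=0)
set_airspeed(73.13): V ← 73.13 m/s
throttle_to(1511): rpm ← 1511
throttle_to(812): rpm ← 812
adjust_airspeed(-16.17): V ← 73.13 -16.17 = 56.96 m/s
final state: V = 56.96 m/s, rpm = 812 → n = rpm/60 = 13.533333 rev/s
J = V / (n·D) = 56.96 / (13.533333 × 2.391) = 1.760296
regime bands: climb J<0.6842 | cruise [0.6842, 1.3685) | windmill J≥1.3685
J = 1.7603 → windmill

J = 1.7603, regime = windmill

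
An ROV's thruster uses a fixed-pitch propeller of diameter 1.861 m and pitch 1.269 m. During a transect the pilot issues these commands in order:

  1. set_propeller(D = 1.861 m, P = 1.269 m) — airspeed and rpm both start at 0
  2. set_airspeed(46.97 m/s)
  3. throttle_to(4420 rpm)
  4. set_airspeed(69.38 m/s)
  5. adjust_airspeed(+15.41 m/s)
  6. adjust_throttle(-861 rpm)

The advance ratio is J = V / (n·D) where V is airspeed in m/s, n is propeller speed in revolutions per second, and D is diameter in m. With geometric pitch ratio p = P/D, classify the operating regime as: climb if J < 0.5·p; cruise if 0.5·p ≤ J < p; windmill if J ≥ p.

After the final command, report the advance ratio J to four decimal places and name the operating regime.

set_propeller: D = 1.861 m, P = 1.269 m (p = P/D = 0.681891); state ← (V=0, rpm=0)
set_airspeed(46.97): V ← 46.97 m/s
throttle_to(4420): rpm ← 4420
set_airspeed(69.38): V ← 69.38 m/s
adjust_airspeed(+15.41): V ← 69.38 +15.41 = 84.79 m/s
adjust_throttle(-861): rpm ← 4420 -861 = 3559
final state: V = 84.79 m/s, rpm = 3559 → n = rpm/60 = 59.316667 rev/s
J = V / (n·D) = 84.79 / (59.316667 × 1.861) = 0.768107
regime bands: climb J<0.3409 | cruise [0.3409, 0.6819) | windmill J≥0.6819
J = 0.7681 → windmill

J = 0.7681, regime = windmill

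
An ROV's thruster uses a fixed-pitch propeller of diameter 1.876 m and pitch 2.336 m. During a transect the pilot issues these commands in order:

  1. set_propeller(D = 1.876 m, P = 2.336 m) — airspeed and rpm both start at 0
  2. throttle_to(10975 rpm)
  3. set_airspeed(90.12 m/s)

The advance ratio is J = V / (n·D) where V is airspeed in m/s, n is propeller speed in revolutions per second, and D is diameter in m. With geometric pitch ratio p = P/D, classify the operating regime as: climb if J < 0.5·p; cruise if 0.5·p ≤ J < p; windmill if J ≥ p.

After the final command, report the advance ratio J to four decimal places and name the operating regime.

set_propeller: D = 1.876 m, P = 2.336 m (p = P/D = 1.245203); state ← (V=0, rpm=0)
throttle_to(10975): rpm ← 10975
set_airspeed(90.12): V ← 90.12 m/s
final state: V = 90.12 m/s, rpm = 10975 → n = rpm/60 = 182.916667 rev/s
J = V / (n·D) = 90.12 / (182.916667 × 1.876) = 0.262624
regime bands: climb J<0.6226 | cruise [0.6226, 1.2452) | windmill J≥1.2452
J = 0.2626 → climb

J = 0.2626, regime = climb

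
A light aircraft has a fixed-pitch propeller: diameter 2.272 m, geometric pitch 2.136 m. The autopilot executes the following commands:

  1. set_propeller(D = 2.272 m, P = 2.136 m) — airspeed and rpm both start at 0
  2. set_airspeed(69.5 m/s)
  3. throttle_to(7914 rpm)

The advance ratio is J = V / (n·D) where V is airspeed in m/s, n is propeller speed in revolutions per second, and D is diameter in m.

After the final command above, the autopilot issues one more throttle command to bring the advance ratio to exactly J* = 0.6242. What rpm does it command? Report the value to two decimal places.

set_propeller: D = 2.272 m, P = 2.136 m (p = P/D = 0.940141); state ← (V=0, rpm=0)
set_airspeed(69.5): V ← 69.5 m/s
throttle_to(7914): rpm ← 7914
final state: V = 69.5 m/s, rpm = 7914 → n = rpm/60 = 131.900000 rev/s
target J* = 0.6242; solve J* = V/(n·D) for n: n = V/(J*·D) = 69.5/(0.6242 × 2.272) = 49.006390 rev/s
rpm = 60·n = 2940.383409

rpm = 2940.38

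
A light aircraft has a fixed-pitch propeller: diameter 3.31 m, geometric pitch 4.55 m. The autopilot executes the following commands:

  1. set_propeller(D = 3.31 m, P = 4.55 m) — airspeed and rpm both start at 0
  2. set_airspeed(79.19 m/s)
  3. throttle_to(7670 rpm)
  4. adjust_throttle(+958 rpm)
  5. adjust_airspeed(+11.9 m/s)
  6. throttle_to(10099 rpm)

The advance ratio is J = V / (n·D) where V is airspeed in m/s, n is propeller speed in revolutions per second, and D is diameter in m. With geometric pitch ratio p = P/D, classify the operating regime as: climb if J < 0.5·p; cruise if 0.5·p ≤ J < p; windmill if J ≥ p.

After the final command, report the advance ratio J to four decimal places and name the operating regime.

J = 0.1635, regime = climb

set_propeller: D = 3.31 m, P = 4.55 m (p = P/D = 1.374622); state ← (V=0, rpm=0)
set_airspeed(79.19): V ← 79.19 m/s
throttle_to(7670): rpm ← 7670
adjust_throttle(+958): rpm ← 7670 +958 = 8628
adjust_airspeed(+11.9): V ← 79.19 +11.9 = 91.09 m/s
throttle_to(10099): rpm ← 10099
final state: V = 91.09 m/s, rpm = 10099 → n = rpm/60 = 168.316667 rev/s
J = V / (n·D) = 91.09 / (168.316667 × 3.31) = 0.163499
regime bands: climb J<0.6873 | cruise [0.6873, 1.3746) | windmill J≥1.3746
J = 0.1635 → climb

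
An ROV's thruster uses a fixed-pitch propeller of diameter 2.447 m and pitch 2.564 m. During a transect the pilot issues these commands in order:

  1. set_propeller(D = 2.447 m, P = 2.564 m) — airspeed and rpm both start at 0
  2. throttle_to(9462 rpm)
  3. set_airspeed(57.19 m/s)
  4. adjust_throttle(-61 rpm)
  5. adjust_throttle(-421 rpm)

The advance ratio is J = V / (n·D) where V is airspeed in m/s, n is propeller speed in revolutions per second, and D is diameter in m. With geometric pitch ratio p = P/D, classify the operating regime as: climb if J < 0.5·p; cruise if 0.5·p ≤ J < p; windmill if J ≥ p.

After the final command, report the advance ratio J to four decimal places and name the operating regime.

J = 0.1562, regime = climb

set_propeller: D = 2.447 m, P = 2.564 m (p = P/D = 1.047814); state ← (V=0, rpm=0)
throttle_to(9462): rpm ← 9462
set_airspeed(57.19): V ← 57.19 m/s
adjust_throttle(-61): rpm ← 9462 -61 = 9401
adjust_throttle(-421): rpm ← 9401 -421 = 8980
final state: V = 57.19 m/s, rpm = 8980 → n = rpm/60 = 149.666667 rev/s
J = V / (n·D) = 57.19 / (149.666667 × 2.447) = 0.156157
regime bands: climb J<0.5239 | cruise [0.5239, 1.0478) | windmill J≥1.0478
J = 0.1562 → climb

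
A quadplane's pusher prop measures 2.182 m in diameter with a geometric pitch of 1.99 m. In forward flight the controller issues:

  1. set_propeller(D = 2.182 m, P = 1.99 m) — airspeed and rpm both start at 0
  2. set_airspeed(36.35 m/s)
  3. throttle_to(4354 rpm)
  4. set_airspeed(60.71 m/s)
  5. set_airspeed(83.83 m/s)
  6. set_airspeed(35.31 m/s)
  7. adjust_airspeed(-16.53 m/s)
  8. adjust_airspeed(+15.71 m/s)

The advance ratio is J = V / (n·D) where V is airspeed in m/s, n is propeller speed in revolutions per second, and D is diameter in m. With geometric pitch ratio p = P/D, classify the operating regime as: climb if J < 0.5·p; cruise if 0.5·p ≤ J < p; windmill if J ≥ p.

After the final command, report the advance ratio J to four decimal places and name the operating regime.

J = 0.2178, regime = climb

set_propeller: D = 2.182 m, P = 1.99 m (p = P/D = 0.912007); state ← (V=0, rpm=0)
set_airspeed(36.35): V ← 36.35 m/s
throttle_to(4354): rpm ← 4354
set_airspeed(60.71): V ← 60.71 m/s
set_airspeed(83.83): V ← 83.83 m/s
set_airspeed(35.31): V ← 35.31 m/s
adjust_airspeed(-16.53): V ← 35.31 -16.53 = 18.78 m/s
adjust_airspeed(+15.71): V ← 18.78 +15.71 = 34.49 m/s
final state: V = 34.49 m/s, rpm = 4354 → n = rpm/60 = 72.566667 rev/s
J = V / (n·D) = 34.49 / (72.566667 × 2.182) = 0.217822
regime bands: climb J<0.4560 | cruise [0.4560, 0.9120) | windmill J≥0.9120
J = 0.2178 → climb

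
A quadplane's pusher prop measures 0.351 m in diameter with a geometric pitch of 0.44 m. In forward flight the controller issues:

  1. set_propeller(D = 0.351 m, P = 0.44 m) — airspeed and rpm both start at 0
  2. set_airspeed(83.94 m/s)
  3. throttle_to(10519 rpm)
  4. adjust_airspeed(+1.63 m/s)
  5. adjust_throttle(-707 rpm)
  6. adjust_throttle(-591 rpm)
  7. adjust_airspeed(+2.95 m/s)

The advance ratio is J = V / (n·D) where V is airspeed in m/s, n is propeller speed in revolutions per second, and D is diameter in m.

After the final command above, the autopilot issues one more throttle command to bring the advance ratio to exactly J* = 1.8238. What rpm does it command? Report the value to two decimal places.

set_propeller: D = 0.351 m, P = 0.44 m (p = P/D = 1.253561); state ← (V=0, rpm=0)
set_airspeed(83.94): V ← 83.94 m/s
throttle_to(10519): rpm ← 10519
adjust_airspeed(+1.63): V ← 83.94 +1.63 = 85.57 m/s
adjust_throttle(-707): rpm ← 10519 -707 = 9812
adjust_throttle(-591): rpm ← 9812 -591 = 9221
adjust_airspeed(+2.95): V ← 85.57 +2.95 = 88.52 m/s
final state: V = 88.52 m/s, rpm = 9221 → n = rpm/60 = 153.683333 rev/s
target J* = 1.8238; solve J* = V/(n·D) for n: n = V/(J*·D) = 88.52/(1.8238 × 0.351) = 138.279270 rev/s
rpm = 60·n = 8296.756186

rpm = 8296.76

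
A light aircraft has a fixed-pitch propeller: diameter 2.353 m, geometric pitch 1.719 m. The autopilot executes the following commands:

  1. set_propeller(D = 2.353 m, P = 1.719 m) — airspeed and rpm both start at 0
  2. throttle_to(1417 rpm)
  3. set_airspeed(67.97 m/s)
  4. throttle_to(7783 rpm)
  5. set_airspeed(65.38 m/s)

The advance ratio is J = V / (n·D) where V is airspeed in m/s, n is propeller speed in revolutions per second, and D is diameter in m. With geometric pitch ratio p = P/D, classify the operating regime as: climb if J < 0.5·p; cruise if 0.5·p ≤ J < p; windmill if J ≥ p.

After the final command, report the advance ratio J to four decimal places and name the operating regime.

J = 0.2142, regime = climb

set_propeller: D = 2.353 m, P = 1.719 m (p = P/D = 0.730557); state ← (V=0, rpm=0)
throttle_to(1417): rpm ← 1417
set_airspeed(67.97): V ← 67.97 m/s
throttle_to(7783): rpm ← 7783
set_airspeed(65.38): V ← 65.38 m/s
final state: V = 65.38 m/s, rpm = 7783 → n = rpm/60 = 129.716667 rev/s
J = V / (n·D) = 65.38 / (129.716667 × 2.353) = 0.214204
regime bands: climb J<0.3653 | cruise [0.3653, 0.7306) | windmill J≥0.7306
J = 0.2142 → climb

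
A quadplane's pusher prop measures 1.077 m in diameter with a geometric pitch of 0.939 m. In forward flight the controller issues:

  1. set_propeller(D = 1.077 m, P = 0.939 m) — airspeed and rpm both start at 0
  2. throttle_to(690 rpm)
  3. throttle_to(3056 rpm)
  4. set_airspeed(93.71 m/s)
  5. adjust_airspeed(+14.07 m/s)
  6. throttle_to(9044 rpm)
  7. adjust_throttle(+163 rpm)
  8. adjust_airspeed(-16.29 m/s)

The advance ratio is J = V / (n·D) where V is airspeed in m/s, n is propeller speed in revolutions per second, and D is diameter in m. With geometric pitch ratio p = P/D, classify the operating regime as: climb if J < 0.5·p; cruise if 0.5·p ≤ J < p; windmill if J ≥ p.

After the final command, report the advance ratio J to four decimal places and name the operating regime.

J = 0.5536, regime = cruise

set_propeller: D = 1.077 m, P = 0.939 m (p = P/D = 0.871866); state ← (V=0, rpm=0)
throttle_to(690): rpm ← 690
throttle_to(3056): rpm ← 3056
set_airspeed(93.71): V ← 93.71 m/s
adjust_airspeed(+14.07): V ← 93.71 +14.07 = 107.78 m/s
throttle_to(9044): rpm ← 9044
adjust_throttle(+163): rpm ← 9044 +163 = 9207
adjust_airspeed(-16.29): V ← 107.78 -16.29 = 91.49 m/s
final state: V = 91.49 m/s, rpm = 9207 → n = rpm/60 = 153.450000 rev/s
J = V / (n·D) = 91.49 / (153.450000 × 1.077) = 0.553594
regime bands: climb J<0.4359 | cruise [0.4359, 0.8719) | windmill J≥0.8719
J = 0.5536 → cruise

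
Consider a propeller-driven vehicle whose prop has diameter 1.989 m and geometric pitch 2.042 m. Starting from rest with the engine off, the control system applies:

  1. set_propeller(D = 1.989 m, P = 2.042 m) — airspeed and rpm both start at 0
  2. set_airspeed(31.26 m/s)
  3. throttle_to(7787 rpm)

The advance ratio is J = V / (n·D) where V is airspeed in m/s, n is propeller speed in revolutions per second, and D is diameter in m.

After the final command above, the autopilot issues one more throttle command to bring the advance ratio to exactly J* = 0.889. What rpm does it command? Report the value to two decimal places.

set_propeller: D = 1.989 m, P = 2.042 m (p = P/D = 1.026647); state ← (V=0, rpm=0)
set_airspeed(31.26): V ← 31.26 m/s
throttle_to(7787): rpm ← 7787
final state: V = 31.26 m/s, rpm = 7787 → n = rpm/60 = 129.783333 rev/s
target J* = 0.889; solve J* = V/(n·D) for n: n = V/(J*·D) = 31.26/(0.889 × 1.989) = 17.678786 rev/s
rpm = 60·n = 1060.727138

rpm = 1060.73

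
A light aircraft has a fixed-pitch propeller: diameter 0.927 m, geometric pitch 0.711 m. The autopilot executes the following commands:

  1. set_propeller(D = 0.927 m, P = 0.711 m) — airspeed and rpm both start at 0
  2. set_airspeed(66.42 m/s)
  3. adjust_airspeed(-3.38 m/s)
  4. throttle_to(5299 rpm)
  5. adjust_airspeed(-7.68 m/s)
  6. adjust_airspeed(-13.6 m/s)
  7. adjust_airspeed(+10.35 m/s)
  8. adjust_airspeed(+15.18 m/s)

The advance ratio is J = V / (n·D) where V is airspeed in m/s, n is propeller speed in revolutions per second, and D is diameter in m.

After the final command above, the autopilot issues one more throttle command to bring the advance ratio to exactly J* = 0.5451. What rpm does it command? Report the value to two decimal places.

rpm = 7989.98

set_propeller: D = 0.927 m, P = 0.711 m (p = P/D = 0.766990); state ← (V=0, rpm=0)
set_airspeed(66.42): V ← 66.42 m/s
adjust_airspeed(-3.38): V ← 66.42 -3.38 = 63.04 m/s
throttle_to(5299): rpm ← 5299
adjust_airspeed(-7.68): V ← 63.04 -7.68 = 55.36 m/s
adjust_airspeed(-13.6): V ← 55.36 -13.6 = 41.76 m/s
adjust_airspeed(+10.35): V ← 41.76 +10.35 = 52.11 m/s
adjust_airspeed(+15.18): V ← 52.11 +15.18 = 67.29 m/s
final state: V = 67.29 m/s, rpm = 5299 → n = rpm/60 = 88.316667 rev/s
target J* = 0.5451; solve J* = V/(n·D) for n: n = V/(J*·D) = 67.29/(0.5451 × 0.927) = 133.166386 rev/s
rpm = 60·n = 7989.983133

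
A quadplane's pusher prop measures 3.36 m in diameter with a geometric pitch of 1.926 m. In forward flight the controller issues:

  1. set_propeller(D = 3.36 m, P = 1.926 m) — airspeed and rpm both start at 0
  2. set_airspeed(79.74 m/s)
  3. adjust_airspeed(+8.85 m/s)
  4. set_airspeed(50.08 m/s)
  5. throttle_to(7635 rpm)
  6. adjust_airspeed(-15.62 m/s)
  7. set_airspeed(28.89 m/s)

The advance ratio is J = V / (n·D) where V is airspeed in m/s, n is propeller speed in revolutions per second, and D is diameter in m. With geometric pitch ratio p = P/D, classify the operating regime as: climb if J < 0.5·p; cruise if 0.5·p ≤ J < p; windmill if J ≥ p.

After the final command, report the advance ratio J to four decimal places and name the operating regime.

J = 0.0676, regime = climb

set_propeller: D = 3.36 m, P = 1.926 m (p = P/D = 0.573214); state ← (V=0, rpm=0)
set_airspeed(79.74): V ← 79.74 m/s
adjust_airspeed(+8.85): V ← 79.74 +8.85 = 88.59 m/s
set_airspeed(50.08): V ← 50.08 m/s
throttle_to(7635): rpm ← 7635
adjust_airspeed(-15.62): V ← 50.08 -15.62 = 34.46 m/s
set_airspeed(28.89): V ← 28.89 m/s
final state: V = 28.89 m/s, rpm = 7635 → n = rpm/60 = 127.250000 rev/s
J = V / (n·D) = 28.89 / (127.250000 × 3.36) = 0.067569
regime bands: climb J<0.2866 | cruise [0.2866, 0.5732) | windmill J≥0.5732
J = 0.0676 → climb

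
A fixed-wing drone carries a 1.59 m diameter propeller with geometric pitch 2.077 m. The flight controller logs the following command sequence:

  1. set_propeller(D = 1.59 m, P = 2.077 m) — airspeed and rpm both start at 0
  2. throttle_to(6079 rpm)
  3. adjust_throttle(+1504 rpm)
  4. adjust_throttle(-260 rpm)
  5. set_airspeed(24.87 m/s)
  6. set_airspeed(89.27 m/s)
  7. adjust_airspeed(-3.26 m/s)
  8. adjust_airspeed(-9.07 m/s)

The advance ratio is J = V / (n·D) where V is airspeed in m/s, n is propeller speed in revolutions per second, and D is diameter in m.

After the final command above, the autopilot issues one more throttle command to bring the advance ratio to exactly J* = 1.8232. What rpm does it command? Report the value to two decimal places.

set_propeller: D = 1.59 m, P = 2.077 m (p = P/D = 1.306289); state ← (V=0, rpm=0)
throttle_to(6079): rpm ← 6079
adjust_throttle(+1504): rpm ← 6079 +1504 = 7583
adjust_throttle(-260): rpm ← 7583 -260 = 7323
set_airspeed(24.87): V ← 24.87 m/s
set_airspeed(89.27): V ← 89.27 m/s
adjust_airspeed(-3.26): V ← 89.27 -3.26 = 86.01 m/s
adjust_airspeed(-9.07): V ← 86.01 -9.07 = 76.94 m/s
final state: V = 76.94 m/s, rpm = 7323 → n = rpm/60 = 122.050000 rev/s
target J* = 1.8232; solve J* = V/(n·D) for n: n = V/(J*·D) = 76.94/(1.8232 × 1.59) = 26.541212 rev/s
rpm = 60·n = 1592.472700

rpm = 1592.47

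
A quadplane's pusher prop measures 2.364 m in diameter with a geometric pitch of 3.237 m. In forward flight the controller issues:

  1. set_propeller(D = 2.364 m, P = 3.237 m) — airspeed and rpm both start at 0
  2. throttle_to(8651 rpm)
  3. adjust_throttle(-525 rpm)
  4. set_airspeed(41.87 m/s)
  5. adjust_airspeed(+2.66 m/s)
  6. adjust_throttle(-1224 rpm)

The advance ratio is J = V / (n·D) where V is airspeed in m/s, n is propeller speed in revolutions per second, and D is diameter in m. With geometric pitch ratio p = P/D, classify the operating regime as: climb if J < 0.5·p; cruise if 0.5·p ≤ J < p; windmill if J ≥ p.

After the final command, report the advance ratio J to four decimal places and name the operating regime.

set_propeller: D = 2.364 m, P = 3.237 m (p = P/D = 1.369289); state ← (V=0, rpm=0)
throttle_to(8651): rpm ← 8651
adjust_throttle(-525): rpm ← 8651 -525 = 8126
set_airspeed(41.87): V ← 41.87 m/s
adjust_airspeed(+2.66): V ← 41.87 +2.66 = 44.53 m/s
adjust_throttle(-1224): rpm ← 8126 -1224 = 6902
final state: V = 44.53 m/s, rpm = 6902 → n = rpm/60 = 115.033333 rev/s
J = V / (n·D) = 44.53 / (115.033333 × 2.364) = 0.163750
regime bands: climb J<0.6846 | cruise [0.6846, 1.3693) | windmill J≥1.3693
J = 0.1638 → climb

J = 0.1638, regime = climb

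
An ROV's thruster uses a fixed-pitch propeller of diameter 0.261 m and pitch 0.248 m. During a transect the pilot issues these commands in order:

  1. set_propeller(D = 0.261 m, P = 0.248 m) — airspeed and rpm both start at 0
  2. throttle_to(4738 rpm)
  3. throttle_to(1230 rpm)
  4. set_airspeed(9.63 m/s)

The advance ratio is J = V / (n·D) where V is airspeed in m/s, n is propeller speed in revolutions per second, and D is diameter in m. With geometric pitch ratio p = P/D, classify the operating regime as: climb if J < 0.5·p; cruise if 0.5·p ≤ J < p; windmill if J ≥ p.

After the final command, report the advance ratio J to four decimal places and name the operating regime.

J = 1.7998, regime = windmill

set_propeller: D = 0.261 m, P = 0.248 m (p = P/D = 0.950192); state ← (V=0, rpm=0)
throttle_to(4738): rpm ← 4738
throttle_to(1230): rpm ← 1230
set_airspeed(9.63): V ← 9.63 m/s
final state: V = 9.63 m/s, rpm = 1230 → n = rpm/60 = 20.500000 rev/s
J = V / (n·D) = 9.63 / (20.500000 × 0.261) = 1.799832
regime bands: climb J<0.4751 | cruise [0.4751, 0.9502) | windmill J≥0.9502
J = 1.7998 → windmill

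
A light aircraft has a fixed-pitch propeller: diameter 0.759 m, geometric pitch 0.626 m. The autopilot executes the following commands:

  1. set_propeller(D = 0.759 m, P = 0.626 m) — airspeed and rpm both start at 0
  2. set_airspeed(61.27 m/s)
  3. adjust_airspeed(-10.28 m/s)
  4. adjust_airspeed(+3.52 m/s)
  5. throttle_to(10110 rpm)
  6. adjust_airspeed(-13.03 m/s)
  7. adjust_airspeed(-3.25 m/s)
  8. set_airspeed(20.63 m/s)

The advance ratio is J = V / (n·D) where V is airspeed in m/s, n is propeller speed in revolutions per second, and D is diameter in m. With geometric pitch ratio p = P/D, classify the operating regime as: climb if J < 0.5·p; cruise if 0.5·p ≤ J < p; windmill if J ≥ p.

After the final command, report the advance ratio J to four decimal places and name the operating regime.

J = 0.1613, regime = climb

set_propeller: D = 0.759 m, P = 0.626 m (p = P/D = 0.824769); state ← (V=0, rpm=0)
set_airspeed(61.27): V ← 61.27 m/s
adjust_airspeed(-10.28): V ← 61.27 -10.28 = 50.99 m/s
adjust_airspeed(+3.52): V ← 50.99 +3.52 = 54.51 m/s
throttle_to(10110): rpm ← 10110
adjust_airspeed(-13.03): V ← 54.51 -13.03 = 41.48 m/s
adjust_airspeed(-3.25): V ← 41.48 -3.25 = 38.23 m/s
set_airspeed(20.63): V ← 20.63 m/s
final state: V = 20.63 m/s, rpm = 10110 → n = rpm/60 = 168.500000 rev/s
J = V / (n·D) = 20.63 / (168.500000 × 0.759) = 0.161309
regime bands: climb J<0.4124 | cruise [0.4124, 0.8248) | windmill J≥0.8248
J = 0.1613 → climb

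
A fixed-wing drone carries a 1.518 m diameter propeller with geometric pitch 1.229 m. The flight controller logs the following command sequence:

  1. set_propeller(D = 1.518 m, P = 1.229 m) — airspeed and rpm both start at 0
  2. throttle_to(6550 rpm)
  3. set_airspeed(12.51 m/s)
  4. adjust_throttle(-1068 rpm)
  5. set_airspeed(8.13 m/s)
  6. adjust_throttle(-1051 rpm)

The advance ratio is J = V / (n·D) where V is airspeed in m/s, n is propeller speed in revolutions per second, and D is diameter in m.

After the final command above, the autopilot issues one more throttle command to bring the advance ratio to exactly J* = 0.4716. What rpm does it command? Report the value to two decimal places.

set_propeller: D = 1.518 m, P = 1.229 m (p = P/D = 0.809618); state ← (V=0, rpm=0)
throttle_to(6550): rpm ← 6550
set_airspeed(12.51): V ← 12.51 m/s
adjust_throttle(-1068): rpm ← 6550 -1068 = 5482
set_airspeed(8.13): V ← 8.13 m/s
adjust_throttle(-1051): rpm ← 5482 -1051 = 4431
final state: V = 8.13 m/s, rpm = 4431 → n = rpm/60 = 73.850000 rev/s
target J* = 0.4716; solve J* = V/(n·D) for n: n = V/(J*·D) = 8.13/(0.4716 × 1.518) = 11.356512 rev/s
rpm = 60·n = 681.390741

rpm = 681.39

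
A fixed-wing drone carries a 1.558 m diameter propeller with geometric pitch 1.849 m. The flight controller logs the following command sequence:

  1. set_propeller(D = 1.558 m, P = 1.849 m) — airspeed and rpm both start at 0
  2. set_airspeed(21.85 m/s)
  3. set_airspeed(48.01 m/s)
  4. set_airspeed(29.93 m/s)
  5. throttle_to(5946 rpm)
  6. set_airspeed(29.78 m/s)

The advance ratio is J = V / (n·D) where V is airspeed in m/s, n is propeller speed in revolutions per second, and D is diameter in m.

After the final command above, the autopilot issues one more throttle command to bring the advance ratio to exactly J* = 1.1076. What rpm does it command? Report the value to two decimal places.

set_propeller: D = 1.558 m, P = 1.849 m (p = P/D = 1.186778); state ← (V=0, rpm=0)
set_airspeed(21.85): V ← 21.85 m/s
set_airspeed(48.01): V ← 48.01 m/s
set_airspeed(29.93): V ← 29.93 m/s
throttle_to(5946): rpm ← 5946
set_airspeed(29.78): V ← 29.78 m/s
final state: V = 29.78 m/s, rpm = 5946 → n = rpm/60 = 99.100000 rev/s
target J* = 1.1076; solve J* = V/(n·D) for n: n = V/(J*·D) = 29.78/(1.1076 × 1.558) = 17.257357 rev/s
rpm = 60·n = 1035.441443

rpm = 1035.44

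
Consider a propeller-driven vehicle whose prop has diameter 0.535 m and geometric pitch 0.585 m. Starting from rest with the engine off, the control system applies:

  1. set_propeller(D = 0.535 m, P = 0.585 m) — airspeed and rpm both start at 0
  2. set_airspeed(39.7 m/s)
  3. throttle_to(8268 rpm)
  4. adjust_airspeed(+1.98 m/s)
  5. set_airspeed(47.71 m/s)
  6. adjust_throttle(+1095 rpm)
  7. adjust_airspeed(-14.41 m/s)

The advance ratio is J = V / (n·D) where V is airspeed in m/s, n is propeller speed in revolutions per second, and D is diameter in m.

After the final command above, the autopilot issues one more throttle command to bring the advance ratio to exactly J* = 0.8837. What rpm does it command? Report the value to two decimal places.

set_propeller: D = 0.535 m, P = 0.585 m (p = P/D = 1.093458); state ← (V=0, rpm=0)
set_airspeed(39.7): V ← 39.7 m/s
throttle_to(8268): rpm ← 8268
adjust_airspeed(+1.98): V ← 39.7 +1.98 = 41.68 m/s
set_airspeed(47.71): V ← 47.71 m/s
adjust_throttle(+1095): rpm ← 8268 +1095 = 9363
adjust_airspeed(-14.41): V ← 47.71 -14.41 = 33.3 m/s
final state: V = 33.3 m/s, rpm = 9363 → n = rpm/60 = 156.050000 rev/s
target J* = 0.8837; solve J* = V/(n·D) for n: n = V/(J*·D) = 33.3/(0.8837 × 0.535) = 70.434526 rev/s
rpm = 60·n = 4226.071562

rpm = 4226.07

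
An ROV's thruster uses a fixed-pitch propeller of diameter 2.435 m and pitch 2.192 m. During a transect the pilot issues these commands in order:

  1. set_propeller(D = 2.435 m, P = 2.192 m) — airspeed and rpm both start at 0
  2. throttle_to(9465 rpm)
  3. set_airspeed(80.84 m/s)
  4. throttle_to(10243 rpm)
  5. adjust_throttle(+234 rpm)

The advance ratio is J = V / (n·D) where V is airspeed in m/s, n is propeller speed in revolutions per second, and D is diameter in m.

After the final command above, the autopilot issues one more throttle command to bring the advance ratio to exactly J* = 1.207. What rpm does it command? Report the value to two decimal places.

set_propeller: D = 2.435 m, P = 2.192 m (p = P/D = 0.900205); state ← (V=0, rpm=0)
throttle_to(9465): rpm ← 9465
set_airspeed(80.84): V ← 80.84 m/s
throttle_to(10243): rpm ← 10243
adjust_throttle(+234): rpm ← 10243 +234 = 10477
final state: V = 80.84 m/s, rpm = 10477 → n = rpm/60 = 174.616667 rev/s
target J* = 1.207; solve J* = V/(n·D) for n: n = V/(J*·D) = 80.84/(1.207 × 2.435) = 27.505533 rev/s
rpm = 60·n = 1650.331996

rpm = 1650.33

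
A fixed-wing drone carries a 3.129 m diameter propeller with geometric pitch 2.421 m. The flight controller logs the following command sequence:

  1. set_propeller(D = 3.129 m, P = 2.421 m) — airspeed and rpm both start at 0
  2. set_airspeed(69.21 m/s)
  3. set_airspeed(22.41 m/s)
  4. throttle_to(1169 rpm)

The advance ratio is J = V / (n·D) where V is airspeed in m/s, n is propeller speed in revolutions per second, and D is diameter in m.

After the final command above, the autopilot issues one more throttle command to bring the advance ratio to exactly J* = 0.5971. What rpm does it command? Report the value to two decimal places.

rpm = 719.68

set_propeller: D = 3.129 m, P = 2.421 m (p = P/D = 0.773730); state ← (V=0, rpm=0)
set_airspeed(69.21): V ← 69.21 m/s
set_airspeed(22.41): V ← 22.41 m/s
throttle_to(1169): rpm ← 1169
final state: V = 22.41 m/s, rpm = 1169 → n = rpm/60 = 19.483333 rev/s
target J* = 0.5971; solve J* = V/(n·D) for n: n = V/(J*·D) = 22.41/(0.5971 × 3.129) = 11.994695 rev/s
rpm = 60·n = 719.681721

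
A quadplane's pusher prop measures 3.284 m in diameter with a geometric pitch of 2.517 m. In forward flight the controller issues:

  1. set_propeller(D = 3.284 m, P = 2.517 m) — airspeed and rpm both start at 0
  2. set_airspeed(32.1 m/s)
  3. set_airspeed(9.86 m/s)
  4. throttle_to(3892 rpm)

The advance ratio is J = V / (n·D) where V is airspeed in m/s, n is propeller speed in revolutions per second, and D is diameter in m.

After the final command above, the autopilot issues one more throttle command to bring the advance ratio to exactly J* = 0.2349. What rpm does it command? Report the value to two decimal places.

set_propeller: D = 3.284 m, P = 2.517 m (p = P/D = 0.766443); state ← (V=0, rpm=0)
set_airspeed(32.1): V ← 32.1 m/s
set_airspeed(9.86): V ← 9.86 m/s
throttle_to(3892): rpm ← 3892
final state: V = 9.86 m/s, rpm = 3892 → n = rpm/60 = 64.866667 rev/s
target J* = 0.2349; solve J* = V/(n·D) for n: n = V/(J*·D) = 9.86/(0.2349 × 3.284) = 12.781763 rev/s
rpm = 60·n = 766.905761

rpm = 766.91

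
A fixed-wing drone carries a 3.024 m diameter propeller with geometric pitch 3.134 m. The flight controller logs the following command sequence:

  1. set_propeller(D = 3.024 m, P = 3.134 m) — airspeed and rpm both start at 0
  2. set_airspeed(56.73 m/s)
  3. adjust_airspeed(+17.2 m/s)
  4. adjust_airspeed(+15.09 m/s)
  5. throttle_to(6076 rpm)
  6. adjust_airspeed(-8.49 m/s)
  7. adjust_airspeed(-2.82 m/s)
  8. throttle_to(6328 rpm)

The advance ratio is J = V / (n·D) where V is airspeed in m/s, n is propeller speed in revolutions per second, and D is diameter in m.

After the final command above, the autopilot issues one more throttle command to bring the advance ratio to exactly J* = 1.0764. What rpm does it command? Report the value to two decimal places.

set_propeller: D = 3.024 m, P = 3.134 m (p = P/D = 1.036376); state ← (V=0, rpm=0)
set_airspeed(56.73): V ← 56.73 m/s
adjust_airspeed(+17.2): V ← 56.73 +17.2 = 73.93 m/s
adjust_airspeed(+15.09): V ← 73.93 +15.09 = 89.02 m/s
throttle_to(6076): rpm ← 6076
adjust_airspeed(-8.49): V ← 89.02 -8.49 = 80.53 m/s
adjust_airspeed(-2.82): V ← 80.53 -2.82 = 77.71 m/s
throttle_to(6328): rpm ← 6328
final state: V = 77.71 m/s, rpm = 6328 → n = rpm/60 = 105.466667 rev/s
target J* = 1.0764; solve J* = V/(n·D) for n: n = V/(J*·D) = 77.71/(1.0764 × 3.024) = 23.873793 rev/s
rpm = 60·n = 1432.427610

rpm = 1432.43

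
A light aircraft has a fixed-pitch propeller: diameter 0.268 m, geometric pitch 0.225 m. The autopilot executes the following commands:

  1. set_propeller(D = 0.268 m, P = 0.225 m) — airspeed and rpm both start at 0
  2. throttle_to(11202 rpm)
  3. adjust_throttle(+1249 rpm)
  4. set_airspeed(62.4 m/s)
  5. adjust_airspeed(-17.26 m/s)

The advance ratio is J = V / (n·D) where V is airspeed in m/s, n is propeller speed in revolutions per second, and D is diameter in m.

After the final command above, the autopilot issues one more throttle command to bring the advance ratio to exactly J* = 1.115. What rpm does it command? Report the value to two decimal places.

rpm = 9063.65

set_propeller: D = 0.268 m, P = 0.225 m (p = P/D = 0.839552); state ← (V=0, rpm=0)
throttle_to(11202): rpm ← 11202
adjust_throttle(+1249): rpm ← 11202 +1249 = 12451
set_airspeed(62.4): V ← 62.4 m/s
adjust_airspeed(-17.26): V ← 62.4 -17.26 = 45.14 m/s
final state: V = 45.14 m/s, rpm = 12451 → n = rpm/60 = 207.516667 rev/s
target J* = 1.115; solve J* = V/(n·D) for n: n = V/(J*·D) = 45.14/(1.115 × 0.268) = 151.060839 rev/s
rpm = 60·n = 9063.650358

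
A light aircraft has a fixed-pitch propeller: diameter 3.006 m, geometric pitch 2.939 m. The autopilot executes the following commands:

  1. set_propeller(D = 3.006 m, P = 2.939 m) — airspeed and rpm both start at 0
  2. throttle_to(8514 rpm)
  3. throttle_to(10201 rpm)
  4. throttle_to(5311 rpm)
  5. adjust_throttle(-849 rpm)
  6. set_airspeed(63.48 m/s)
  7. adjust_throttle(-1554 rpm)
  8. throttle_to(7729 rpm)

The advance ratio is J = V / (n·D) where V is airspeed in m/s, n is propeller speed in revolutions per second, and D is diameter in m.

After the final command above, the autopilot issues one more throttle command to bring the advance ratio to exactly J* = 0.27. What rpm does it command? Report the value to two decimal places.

rpm = 4692.84

set_propeller: D = 3.006 m, P = 2.939 m (p = P/D = 0.977711); state ← (V=0, rpm=0)
throttle_to(8514): rpm ← 8514
throttle_to(10201): rpm ← 10201
throttle_to(5311): rpm ← 5311
adjust_throttle(-849): rpm ← 5311 -849 = 4462
set_airspeed(63.48): V ← 63.48 m/s
adjust_throttle(-1554): rpm ← 4462 -1554 = 2908
throttle_to(7729): rpm ← 7729
final state: V = 63.48 m/s, rpm = 7729 → n = rpm/60 = 128.816667 rev/s
target J* = 0.27; solve J* = V/(n·D) for n: n = V/(J*·D) = 63.48/(0.27 × 3.006) = 78.213942 rev/s
rpm = 60·n = 4692.836549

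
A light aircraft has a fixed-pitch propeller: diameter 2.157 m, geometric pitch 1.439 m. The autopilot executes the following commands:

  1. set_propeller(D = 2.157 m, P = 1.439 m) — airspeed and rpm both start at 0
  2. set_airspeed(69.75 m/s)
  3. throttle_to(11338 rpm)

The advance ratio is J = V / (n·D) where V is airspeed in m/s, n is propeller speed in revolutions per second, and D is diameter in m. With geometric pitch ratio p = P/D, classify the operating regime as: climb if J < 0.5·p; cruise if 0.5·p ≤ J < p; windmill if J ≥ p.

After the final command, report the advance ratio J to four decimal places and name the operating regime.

J = 0.1711, regime = climb

set_propeller: D = 2.157 m, P = 1.439 m (p = P/D = 0.667130); state ← (V=0, rpm=0)
set_airspeed(69.75): V ← 69.75 m/s
throttle_to(11338): rpm ← 11338
final state: V = 69.75 m/s, rpm = 11338 → n = rpm/60 = 188.966667 rev/s
J = V / (n·D) = 69.75 / (188.966667 × 2.157) = 0.171123
regime bands: climb J<0.3336 | cruise [0.3336, 0.6671) | windmill J≥0.6671
J = 0.1711 → climb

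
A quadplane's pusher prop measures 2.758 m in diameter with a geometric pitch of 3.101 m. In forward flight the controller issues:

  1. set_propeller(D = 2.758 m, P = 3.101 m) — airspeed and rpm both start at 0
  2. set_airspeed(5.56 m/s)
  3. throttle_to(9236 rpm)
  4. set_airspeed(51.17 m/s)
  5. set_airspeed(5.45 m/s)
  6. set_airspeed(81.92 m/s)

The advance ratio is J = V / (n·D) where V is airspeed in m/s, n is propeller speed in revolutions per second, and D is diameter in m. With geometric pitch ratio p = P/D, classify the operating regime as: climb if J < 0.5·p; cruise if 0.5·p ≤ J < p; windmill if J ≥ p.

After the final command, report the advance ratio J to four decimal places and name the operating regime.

set_propeller: D = 2.758 m, P = 3.101 m (p = P/D = 1.124365); state ← (V=0, rpm=0)
set_airspeed(5.56): V ← 5.56 m/s
throttle_to(9236): rpm ← 9236
set_airspeed(51.17): V ← 51.17 m/s
set_airspeed(5.45): V ← 5.45 m/s
set_airspeed(81.92): V ← 81.92 m/s
final state: V = 81.92 m/s, rpm = 9236 → n = rpm/60 = 153.933333 rev/s
J = V / (n·D) = 81.92 / (153.933333 × 2.758) = 0.192958
regime bands: climb J<0.5622 | cruise [0.5622, 1.1244) | windmill J≥1.1244
J = 0.1930 → climb

J = 0.1930, regime = climb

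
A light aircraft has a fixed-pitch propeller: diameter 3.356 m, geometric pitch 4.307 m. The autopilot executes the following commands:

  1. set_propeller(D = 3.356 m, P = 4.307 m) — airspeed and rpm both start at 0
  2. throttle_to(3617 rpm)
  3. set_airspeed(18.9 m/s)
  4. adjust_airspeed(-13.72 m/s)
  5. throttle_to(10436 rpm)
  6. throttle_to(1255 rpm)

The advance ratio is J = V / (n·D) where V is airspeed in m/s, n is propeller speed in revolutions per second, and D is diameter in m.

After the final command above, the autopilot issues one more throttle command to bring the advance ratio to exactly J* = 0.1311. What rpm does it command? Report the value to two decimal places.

rpm = 706.41

set_propeller: D = 3.356 m, P = 4.307 m (p = P/D = 1.283373); state ← (V=0, rpm=0)
throttle_to(3617): rpm ← 3617
set_airspeed(18.9): V ← 18.9 m/s
adjust_airspeed(-13.72): V ← 18.9 -13.72 = 5.18 m/s
throttle_to(10436): rpm ← 10436
throttle_to(1255): rpm ← 1255
final state: V = 5.18 m/s, rpm = 1255 → n = rpm/60 = 20.916667 rev/s
target J* = 0.1311; solve J* = V/(n·D) for n: n = V/(J*·D) = 5.18/(0.1311 × 3.356) = 11.773487 rev/s
rpm = 60·n = 706.409232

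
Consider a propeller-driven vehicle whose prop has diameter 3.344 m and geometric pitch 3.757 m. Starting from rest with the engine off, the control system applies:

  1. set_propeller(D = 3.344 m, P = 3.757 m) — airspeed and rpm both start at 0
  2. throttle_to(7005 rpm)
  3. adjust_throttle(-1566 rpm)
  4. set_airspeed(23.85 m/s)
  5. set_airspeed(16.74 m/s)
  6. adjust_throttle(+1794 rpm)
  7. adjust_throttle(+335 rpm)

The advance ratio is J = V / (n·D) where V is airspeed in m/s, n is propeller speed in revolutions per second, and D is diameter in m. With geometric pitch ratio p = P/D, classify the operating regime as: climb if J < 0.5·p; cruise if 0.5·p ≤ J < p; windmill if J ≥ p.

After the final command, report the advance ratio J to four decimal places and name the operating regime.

J = 0.0397, regime = climb

set_propeller: D = 3.344 m, P = 3.757 m (p = P/D = 1.123505); state ← (V=0, rpm=0)
throttle_to(7005): rpm ← 7005
adjust_throttle(-1566): rpm ← 7005 -1566 = 5439
set_airspeed(23.85): V ← 23.85 m/s
set_airspeed(16.74): V ← 16.74 m/s
adjust_throttle(+1794): rpm ← 5439 +1794 = 7233
adjust_throttle(+335): rpm ← 7233 +335 = 7568
final state: V = 16.74 m/s, rpm = 7568 → n = rpm/60 = 126.133333 rev/s
J = V / (n·D) = 16.74 / (126.133333 × 3.344) = 0.039688
regime bands: climb J<0.5618 | cruise [0.5618, 1.1235) | windmill J≥1.1235
J = 0.0397 → climb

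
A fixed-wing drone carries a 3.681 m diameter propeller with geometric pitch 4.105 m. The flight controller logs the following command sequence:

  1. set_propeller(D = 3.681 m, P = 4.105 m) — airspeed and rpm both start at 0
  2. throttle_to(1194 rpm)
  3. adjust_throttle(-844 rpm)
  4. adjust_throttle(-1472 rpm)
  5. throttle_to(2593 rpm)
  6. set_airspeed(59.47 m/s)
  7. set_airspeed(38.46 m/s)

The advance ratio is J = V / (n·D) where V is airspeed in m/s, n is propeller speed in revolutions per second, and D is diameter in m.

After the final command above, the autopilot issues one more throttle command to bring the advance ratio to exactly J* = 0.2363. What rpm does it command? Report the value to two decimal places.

rpm = 2652.96

set_propeller: D = 3.681 m, P = 4.105 m (p = P/D = 1.115186); state ← (V=0, rpm=0)
throttle_to(1194): rpm ← 1194
adjust_throttle(-844): rpm ← 1194 -844 = 350
adjust_throttle(-1472): rpm ← 350 -1472 = -1122
throttle_to(2593): rpm ← 2593
set_airspeed(59.47): V ← 59.47 m/s
set_airspeed(38.46): V ← 38.46 m/s
final state: V = 38.46 m/s, rpm = 2593 → n = rpm/60 = 43.216667 rev/s
target J* = 0.2363; solve J* = V/(n·D) for n: n = V/(J*·D) = 38.46/(0.2363 × 3.681) = 44.216029 rev/s
rpm = 60·n = 2652.961767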